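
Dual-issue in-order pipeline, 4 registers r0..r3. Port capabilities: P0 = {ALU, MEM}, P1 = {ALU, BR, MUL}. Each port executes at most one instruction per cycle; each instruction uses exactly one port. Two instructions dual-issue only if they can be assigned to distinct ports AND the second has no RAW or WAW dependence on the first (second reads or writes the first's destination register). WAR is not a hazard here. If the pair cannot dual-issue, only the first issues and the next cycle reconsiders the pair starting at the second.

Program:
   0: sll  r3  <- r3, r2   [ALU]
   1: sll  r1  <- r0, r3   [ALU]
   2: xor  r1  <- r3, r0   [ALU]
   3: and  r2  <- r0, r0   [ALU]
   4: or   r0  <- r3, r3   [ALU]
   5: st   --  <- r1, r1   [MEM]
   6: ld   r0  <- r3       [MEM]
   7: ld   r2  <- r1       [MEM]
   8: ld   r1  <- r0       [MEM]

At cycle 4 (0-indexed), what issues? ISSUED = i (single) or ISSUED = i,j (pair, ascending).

ISSUED = 6

  cy0 -> i0 (sll) RAW r3
  cy1 -> i1 (sll) WAW r1
  cy2 -> i2/i3 (xor+and) pair
  cy3 -> i4/i5 (or+st) pair
  cy4 -> i6 (ld) no-port MEM/MEM
  cy5 -> i7 (ld) no-port MEM/MEM
  cy6 -> i8 (ld) tail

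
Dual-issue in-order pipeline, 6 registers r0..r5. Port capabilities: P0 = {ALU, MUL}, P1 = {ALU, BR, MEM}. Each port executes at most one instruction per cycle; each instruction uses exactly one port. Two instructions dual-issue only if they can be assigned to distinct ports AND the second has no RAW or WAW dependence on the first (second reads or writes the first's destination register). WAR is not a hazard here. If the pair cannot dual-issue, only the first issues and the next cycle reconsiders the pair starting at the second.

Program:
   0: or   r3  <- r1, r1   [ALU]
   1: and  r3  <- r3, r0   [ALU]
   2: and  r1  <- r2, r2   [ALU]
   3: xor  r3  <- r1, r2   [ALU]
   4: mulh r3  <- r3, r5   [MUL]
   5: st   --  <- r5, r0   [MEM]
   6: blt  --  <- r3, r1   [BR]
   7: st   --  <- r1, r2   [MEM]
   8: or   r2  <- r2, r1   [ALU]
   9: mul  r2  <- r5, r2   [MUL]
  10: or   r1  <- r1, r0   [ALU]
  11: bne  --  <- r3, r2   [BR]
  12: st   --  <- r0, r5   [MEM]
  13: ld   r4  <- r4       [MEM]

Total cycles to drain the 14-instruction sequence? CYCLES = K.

CYCLES = 10

t=0 i0:or.ALU ; RAW+WAW r3
t=1 i1+i2:and.ALU;and.ALU ; pair
t=2 i3:xor.ALU ; RAW+WAW r3
t=3 i4+i5:mulh.MUL;st.MEM ; pair
t=4 i6:blt.BR ; no-port BR/MEM
t=5 i7+i8:st.MEM;or.ALU ; pair
t=6 i9+i10:mul.MUL;or.ALU ; pair
t=7 i11:bne.BR ; no-port BR/MEM
t=8 i12:st.MEM ; no-port MEM/MEM
t=9 i13:ld.MEM ; tail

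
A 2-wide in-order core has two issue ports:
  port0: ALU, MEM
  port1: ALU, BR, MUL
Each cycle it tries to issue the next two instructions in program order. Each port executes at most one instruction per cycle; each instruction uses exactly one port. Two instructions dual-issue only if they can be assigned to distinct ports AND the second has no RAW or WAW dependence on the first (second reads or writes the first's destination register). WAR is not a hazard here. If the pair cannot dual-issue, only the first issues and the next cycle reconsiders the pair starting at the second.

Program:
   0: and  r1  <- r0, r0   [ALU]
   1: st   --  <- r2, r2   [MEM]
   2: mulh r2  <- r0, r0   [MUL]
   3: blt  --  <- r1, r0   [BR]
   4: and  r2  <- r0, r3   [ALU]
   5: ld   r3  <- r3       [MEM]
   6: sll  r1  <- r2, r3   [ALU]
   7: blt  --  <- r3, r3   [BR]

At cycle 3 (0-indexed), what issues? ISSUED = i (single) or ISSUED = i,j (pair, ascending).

ISSUED = 5

#0 head=0: and.ALU+st.MEM i0&i1 dual
#1 head=2: mulh.MUL i2 no-port MUL/BR
#2 head=3: blt.BR+and.ALU i3&i4 dual
#3 head=5: ld.MEM i5 RAW r3
#4 head=6: sll.ALU+blt.BR i6&i7 dual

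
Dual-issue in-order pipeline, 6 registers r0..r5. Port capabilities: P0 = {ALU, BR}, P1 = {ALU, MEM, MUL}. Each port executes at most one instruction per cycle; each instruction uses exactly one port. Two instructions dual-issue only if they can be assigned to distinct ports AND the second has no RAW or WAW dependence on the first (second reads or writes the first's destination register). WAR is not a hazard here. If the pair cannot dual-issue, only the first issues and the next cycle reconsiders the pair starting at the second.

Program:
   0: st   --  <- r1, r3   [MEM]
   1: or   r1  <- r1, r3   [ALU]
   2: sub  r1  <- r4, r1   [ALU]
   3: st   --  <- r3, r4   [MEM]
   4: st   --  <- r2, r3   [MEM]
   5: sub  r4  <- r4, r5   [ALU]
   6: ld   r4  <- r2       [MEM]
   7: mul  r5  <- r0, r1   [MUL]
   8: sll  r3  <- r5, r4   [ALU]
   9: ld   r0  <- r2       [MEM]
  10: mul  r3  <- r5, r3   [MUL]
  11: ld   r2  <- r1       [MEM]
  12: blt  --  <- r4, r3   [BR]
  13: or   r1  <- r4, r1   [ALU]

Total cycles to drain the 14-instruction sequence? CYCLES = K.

  cy0 -> i0&i1 (st+or) 2-wide
  cy1 -> i2&i3 (sub+st) 2-wide
  cy2 -> i4&i5 (st+sub) 2-wide
  cy3 -> i6 (ld) no-port MEM/MUL
  cy4 -> i7 (mul) RAW r5
  cy5 -> i8&i9 (sll+ld) 2-wide
  cy6 -> i10 (mul) no-port MUL/MEM
  cy7 -> i11&i12 (ld+blt) 2-wide
  cy8 -> i13 (or) tail

CYCLES = 9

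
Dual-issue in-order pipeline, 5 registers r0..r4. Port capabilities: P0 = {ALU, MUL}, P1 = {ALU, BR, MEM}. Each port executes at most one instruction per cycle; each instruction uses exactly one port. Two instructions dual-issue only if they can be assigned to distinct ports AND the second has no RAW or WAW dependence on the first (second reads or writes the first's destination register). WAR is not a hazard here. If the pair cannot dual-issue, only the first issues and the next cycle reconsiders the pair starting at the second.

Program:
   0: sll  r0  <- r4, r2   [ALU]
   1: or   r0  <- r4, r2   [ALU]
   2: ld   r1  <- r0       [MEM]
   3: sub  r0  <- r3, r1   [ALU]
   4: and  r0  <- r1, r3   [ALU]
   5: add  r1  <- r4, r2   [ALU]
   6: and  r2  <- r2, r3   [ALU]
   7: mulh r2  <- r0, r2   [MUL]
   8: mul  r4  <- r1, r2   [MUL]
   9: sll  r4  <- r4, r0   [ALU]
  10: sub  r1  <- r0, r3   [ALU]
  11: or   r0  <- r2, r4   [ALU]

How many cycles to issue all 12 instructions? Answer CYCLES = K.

  cy0 -> i0 (sll.ALU) WAW r0
  cy1 -> i1 (or.ALU) RAW r0
  cy2 -> i2 (ld.MEM) RAW r1
  cy3 -> i3 (sub.ALU) WAW r0
  cy4 -> i4,i5 (and.ALU add.ALU) dual
  cy5 -> i6 (and.ALU) RAW+WAW r2
  cy6 -> i7 (mulh.MUL) no-port MUL/MUL
  cy7 -> i8 (mul.MUL) RAW+WAW r4
  cy8 -> i9,i10 (sll.ALU sub.ALU) dual
  cy9 -> i11 (or.ALU) tail

CYCLES = 10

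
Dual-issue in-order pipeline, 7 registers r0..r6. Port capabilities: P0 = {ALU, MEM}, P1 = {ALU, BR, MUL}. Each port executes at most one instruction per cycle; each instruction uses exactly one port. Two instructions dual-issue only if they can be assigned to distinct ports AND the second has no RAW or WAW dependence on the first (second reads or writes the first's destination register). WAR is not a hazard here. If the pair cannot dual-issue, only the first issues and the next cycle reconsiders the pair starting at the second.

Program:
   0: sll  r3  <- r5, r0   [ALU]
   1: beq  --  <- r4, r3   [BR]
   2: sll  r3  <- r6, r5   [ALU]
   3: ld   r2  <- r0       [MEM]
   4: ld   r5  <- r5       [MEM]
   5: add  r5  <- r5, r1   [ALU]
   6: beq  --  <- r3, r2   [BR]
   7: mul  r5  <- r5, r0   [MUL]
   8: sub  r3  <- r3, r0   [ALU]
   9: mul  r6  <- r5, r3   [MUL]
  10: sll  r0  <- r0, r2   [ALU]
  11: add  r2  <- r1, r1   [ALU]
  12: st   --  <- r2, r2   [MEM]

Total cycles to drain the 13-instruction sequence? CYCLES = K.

CYCLES = 9

0. sll.ALU @i0  | RAW r3
1. beq.BR;sll.ALU @i1&i2  | pair
2. ld.MEM @i3  | no-port MEM/MEM
3. ld.MEM @i4  | RAW+WAW r5
4. add.ALU;beq.BR @i5&i6  | pair
5. mul.MUL;sub.ALU @i7&i8  | pair
6. mul.MUL;sll.ALU @i9&i10  | pair
7. add.ALU @i11  | RAW r2
8. st.MEM @i12  | tail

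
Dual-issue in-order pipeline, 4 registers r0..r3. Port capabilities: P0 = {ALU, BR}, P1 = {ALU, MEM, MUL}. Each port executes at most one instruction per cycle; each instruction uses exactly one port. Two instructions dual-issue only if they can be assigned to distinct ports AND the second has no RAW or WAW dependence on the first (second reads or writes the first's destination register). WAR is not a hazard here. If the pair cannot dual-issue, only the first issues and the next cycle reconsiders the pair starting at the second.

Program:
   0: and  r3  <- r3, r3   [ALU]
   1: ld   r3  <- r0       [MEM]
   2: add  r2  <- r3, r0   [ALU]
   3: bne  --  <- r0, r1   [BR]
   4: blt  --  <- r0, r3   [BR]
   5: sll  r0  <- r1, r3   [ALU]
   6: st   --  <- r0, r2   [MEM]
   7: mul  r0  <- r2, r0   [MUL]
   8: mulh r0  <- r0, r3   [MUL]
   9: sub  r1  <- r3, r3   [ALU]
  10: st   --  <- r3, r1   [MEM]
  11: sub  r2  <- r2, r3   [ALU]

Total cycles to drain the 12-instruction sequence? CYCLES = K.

0. and.ALU @i0  | WAW r3
1. ld.MEM @i1  | RAW r3
2. add.ALU+bne.BR @i2+i3  | pair
3. blt.BR+sll.ALU @i4+i5  | pair
4. st.MEM @i6  | no-port MEM/MUL
5. mul.MUL @i7  | no-port MUL/MUL
6. mulh.MUL+sub.ALU @i8+i9  | pair
7. st.MEM+sub.ALU @i10+i11  | pair

CYCLES = 8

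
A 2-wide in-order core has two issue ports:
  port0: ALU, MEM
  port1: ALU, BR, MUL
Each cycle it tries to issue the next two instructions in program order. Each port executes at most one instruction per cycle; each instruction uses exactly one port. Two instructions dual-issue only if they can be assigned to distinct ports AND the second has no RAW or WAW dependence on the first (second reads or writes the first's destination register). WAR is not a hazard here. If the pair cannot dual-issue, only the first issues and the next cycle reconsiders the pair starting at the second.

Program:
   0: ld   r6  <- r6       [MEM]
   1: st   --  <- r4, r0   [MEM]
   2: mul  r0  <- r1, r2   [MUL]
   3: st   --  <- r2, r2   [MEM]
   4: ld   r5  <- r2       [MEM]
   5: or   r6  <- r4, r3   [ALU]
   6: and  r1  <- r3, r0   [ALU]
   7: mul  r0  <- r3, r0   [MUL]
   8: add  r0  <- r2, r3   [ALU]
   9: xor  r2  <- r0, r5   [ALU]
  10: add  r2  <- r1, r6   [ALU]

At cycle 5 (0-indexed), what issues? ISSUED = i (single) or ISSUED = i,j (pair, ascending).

ISSUED = 8

#0 head=0: ld.MEM i0 no-port MEM/MEM
#1 head=1: st.MEM;mul.MUL i1/i2 dual
#2 head=3: st.MEM i3 no-port MEM/MEM
#3 head=4: ld.MEM;or.ALU i4/i5 dual
#4 head=6: and.ALU;mul.MUL i6/i7 dual
#5 head=8: add.ALU i8 RAW r0
#6 head=9: xor.ALU i9 WAW r2
#7 head=10: add.ALU i10 tail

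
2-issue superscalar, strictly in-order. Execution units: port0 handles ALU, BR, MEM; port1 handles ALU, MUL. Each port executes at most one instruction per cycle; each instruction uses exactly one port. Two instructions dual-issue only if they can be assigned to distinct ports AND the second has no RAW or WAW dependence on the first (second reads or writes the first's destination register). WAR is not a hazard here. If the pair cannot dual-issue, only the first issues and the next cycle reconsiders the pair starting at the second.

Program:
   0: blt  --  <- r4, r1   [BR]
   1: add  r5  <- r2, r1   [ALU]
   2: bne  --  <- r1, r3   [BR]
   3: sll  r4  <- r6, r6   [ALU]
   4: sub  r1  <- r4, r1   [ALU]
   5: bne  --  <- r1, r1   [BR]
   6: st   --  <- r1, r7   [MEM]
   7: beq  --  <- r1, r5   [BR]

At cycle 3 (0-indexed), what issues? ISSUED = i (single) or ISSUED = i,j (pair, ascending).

c0: i0&i1 blt/add  dual
c1: i2&i3 bne/sll  dual
c2: i4 sub  RAW r1
c3: i5 bne  no-port BR/MEM
c4: i6 st  no-port MEM/BR
c5: i7 beq  tail

ISSUED = 5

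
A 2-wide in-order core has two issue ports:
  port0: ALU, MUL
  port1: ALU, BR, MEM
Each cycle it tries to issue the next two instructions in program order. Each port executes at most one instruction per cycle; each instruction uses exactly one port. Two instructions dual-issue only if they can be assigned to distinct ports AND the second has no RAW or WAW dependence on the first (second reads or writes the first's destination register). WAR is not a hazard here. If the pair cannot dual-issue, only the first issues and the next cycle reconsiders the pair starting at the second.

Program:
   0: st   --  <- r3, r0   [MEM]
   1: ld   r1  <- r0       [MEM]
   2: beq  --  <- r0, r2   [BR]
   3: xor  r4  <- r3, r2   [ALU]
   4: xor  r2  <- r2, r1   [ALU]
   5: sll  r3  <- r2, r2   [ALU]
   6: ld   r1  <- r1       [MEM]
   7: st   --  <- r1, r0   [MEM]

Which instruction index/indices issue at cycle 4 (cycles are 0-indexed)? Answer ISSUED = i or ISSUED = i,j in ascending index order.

ISSUED = 5,6

t=0 i0:st ; no-port MEM/MEM
t=1 i1:ld ; no-port MEM/BR
t=2 i2&i3:beq;xor ; pair
t=3 i4:xor ; RAW r2
t=4 i5&i6:sll;ld ; pair
t=5 i7:st ; tail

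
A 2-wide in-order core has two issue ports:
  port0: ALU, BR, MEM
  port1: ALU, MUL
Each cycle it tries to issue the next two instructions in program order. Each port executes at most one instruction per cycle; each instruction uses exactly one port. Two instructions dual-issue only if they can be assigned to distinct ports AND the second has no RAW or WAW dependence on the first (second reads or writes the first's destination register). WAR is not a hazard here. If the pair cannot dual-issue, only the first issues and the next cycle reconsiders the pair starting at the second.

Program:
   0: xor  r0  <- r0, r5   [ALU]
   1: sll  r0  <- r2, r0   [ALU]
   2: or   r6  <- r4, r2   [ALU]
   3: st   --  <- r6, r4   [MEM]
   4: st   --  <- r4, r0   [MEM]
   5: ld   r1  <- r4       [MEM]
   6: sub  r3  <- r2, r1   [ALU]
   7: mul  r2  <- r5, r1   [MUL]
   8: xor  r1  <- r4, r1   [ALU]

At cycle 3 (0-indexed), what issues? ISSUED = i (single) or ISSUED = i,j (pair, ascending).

ISSUED = 4

0. xor @i0  | RAW+WAW r0
1. sll or @i1/i2  | pair
2. st @i3  | no-port MEM/MEM
3. st @i4  | no-port MEM/MEM
4. ld @i5  | RAW r1
5. sub mul @i6/i7  | pair
6. xor @i8  | tail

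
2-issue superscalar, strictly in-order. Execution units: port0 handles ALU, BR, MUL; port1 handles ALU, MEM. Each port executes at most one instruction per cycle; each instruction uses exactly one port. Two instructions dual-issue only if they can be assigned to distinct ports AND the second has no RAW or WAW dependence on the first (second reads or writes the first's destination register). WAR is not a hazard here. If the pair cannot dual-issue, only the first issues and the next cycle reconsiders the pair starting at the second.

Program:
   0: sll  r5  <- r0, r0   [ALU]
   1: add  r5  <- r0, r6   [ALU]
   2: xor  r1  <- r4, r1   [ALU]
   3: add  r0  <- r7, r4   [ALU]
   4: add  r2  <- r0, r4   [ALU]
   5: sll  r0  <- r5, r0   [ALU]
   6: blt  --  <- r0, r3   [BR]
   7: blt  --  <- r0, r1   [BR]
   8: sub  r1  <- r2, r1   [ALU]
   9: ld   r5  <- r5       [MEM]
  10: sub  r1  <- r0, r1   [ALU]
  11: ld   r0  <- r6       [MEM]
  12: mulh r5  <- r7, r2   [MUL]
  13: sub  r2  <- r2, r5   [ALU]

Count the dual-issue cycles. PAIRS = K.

PAIRS = 5

c0: i0 sll.ALU  WAW r5
c1: i1,i2 add.ALU;xor.ALU  dual
c2: i3 add.ALU  RAW r0
c3: i4,i5 add.ALU;sll.ALU  dual
c4: i6 blt.BR  no-port BR/BR
c5: i7,i8 blt.BR;sub.ALU  dual
c6: i9,i10 ld.MEM;sub.ALU  dual
c7: i11,i12 ld.MEM;mulh.MUL  dual
c8: i13 sub.ALU  tail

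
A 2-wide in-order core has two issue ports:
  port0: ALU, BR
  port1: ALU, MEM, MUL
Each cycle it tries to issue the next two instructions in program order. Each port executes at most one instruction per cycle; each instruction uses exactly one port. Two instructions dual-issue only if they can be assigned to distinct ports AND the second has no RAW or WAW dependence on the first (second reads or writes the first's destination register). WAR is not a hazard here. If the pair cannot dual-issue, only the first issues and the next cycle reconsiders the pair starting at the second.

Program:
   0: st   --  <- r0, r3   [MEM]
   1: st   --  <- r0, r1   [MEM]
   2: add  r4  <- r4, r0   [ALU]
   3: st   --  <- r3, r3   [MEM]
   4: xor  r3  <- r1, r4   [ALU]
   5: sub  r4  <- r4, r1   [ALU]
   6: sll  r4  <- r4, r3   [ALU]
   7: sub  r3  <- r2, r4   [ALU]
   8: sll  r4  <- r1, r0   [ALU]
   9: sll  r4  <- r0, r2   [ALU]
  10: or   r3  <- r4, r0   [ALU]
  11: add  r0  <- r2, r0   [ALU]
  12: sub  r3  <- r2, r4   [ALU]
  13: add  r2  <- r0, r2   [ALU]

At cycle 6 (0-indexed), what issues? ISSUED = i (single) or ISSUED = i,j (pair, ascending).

ISSUED = 9

  cy0 -> i0 (st.MEM) no-port MEM/MEM
  cy1 -> i1/i2 (st.MEM add.ALU) 2-wide
  cy2 -> i3/i4 (st.MEM xor.ALU) 2-wide
  cy3 -> i5 (sub.ALU) RAW+WAW r4
  cy4 -> i6 (sll.ALU) RAW r4
  cy5 -> i7/i8 (sub.ALU sll.ALU) 2-wide
  cy6 -> i9 (sll.ALU) RAW r4
  cy7 -> i10/i11 (or.ALU add.ALU) 2-wide
  cy8 -> i12/i13 (sub.ALU add.ALU) 2-wide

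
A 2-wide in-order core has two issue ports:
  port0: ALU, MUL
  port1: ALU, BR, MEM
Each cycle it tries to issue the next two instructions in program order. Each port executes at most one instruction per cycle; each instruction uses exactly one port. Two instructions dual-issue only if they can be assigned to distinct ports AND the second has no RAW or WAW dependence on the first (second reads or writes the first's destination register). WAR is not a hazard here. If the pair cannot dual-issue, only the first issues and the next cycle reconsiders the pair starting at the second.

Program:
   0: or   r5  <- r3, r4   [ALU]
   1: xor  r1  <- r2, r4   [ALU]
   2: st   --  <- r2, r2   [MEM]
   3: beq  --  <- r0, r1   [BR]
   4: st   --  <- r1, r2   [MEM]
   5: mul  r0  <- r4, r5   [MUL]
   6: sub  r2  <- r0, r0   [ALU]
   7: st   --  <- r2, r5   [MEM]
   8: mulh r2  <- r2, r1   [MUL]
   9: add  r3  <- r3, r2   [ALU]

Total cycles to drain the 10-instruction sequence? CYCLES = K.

CYCLES = 7

[0] i0/i1  or xor  -- pair
[1] i2  st  -- no-port MEM/BR
[2] i3  beq  -- no-port BR/MEM
[3] i4/i5  st mul  -- pair
[4] i6  sub  -- RAW r2
[5] i7/i8  st mulh  -- pair
[6] i9  add  -- tail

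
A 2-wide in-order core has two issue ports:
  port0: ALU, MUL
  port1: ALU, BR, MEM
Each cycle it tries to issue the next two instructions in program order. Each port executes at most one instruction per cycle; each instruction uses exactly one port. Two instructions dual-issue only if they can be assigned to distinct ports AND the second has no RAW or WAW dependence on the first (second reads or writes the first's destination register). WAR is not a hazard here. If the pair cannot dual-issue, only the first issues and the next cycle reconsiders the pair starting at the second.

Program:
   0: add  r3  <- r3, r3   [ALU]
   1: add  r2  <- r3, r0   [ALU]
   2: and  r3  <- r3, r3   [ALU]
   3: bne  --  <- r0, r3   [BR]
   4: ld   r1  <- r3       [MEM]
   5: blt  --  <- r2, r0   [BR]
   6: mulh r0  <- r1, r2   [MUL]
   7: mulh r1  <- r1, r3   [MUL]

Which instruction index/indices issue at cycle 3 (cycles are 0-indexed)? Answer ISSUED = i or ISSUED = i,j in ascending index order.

ISSUED = 4

t=0 i0:add.ALU ; RAW r3
t=1 i1/i2:add.ALU+and.ALU ; pair
t=2 i3:bne.BR ; no-port BR/MEM
t=3 i4:ld.MEM ; no-port MEM/BR
t=4 i5/i6:blt.BR+mulh.MUL ; pair
t=5 i7:mulh.MUL ; tail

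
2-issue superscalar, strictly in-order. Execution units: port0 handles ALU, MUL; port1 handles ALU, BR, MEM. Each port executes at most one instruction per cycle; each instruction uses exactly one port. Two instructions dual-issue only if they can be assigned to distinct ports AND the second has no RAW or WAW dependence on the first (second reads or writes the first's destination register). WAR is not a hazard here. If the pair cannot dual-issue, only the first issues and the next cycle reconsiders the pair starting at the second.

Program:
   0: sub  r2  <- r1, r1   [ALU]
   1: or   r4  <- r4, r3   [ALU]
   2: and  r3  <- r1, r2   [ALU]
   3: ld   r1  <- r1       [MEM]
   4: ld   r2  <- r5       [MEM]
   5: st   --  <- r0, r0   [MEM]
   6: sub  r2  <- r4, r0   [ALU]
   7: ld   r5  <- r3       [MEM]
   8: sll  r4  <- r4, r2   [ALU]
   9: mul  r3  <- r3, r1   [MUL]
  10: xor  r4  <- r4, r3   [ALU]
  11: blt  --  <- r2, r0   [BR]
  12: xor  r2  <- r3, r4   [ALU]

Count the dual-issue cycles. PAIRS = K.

PAIRS = 5

#0 head=0: sub or i0+i1 pair
#1 head=2: and ld i2+i3 pair
#2 head=4: ld i4 no-port MEM/MEM
#3 head=5: st sub i5+i6 pair
#4 head=7: ld sll i7+i8 pair
#5 head=9: mul i9 RAW r3
#6 head=10: xor blt i10+i11 pair
#7 head=12: xor i12 tail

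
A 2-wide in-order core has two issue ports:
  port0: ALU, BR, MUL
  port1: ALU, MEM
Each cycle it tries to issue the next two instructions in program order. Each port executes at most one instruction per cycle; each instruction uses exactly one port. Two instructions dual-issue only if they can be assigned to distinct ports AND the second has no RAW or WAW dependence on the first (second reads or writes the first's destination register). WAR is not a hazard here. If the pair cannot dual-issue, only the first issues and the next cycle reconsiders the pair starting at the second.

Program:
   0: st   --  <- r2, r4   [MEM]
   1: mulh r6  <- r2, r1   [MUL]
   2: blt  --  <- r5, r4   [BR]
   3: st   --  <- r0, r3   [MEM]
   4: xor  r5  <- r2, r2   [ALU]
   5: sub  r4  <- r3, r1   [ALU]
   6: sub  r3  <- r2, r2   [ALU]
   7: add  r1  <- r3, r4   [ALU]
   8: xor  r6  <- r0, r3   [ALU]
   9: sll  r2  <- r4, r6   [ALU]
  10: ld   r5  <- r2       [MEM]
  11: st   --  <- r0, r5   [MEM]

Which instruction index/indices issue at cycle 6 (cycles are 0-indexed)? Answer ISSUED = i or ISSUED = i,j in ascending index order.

ISSUED = 10

t=0 i0+i1:st.MEM;mulh.MUL ; 2-wide
t=1 i2+i3:blt.BR;st.MEM ; 2-wide
t=2 i4+i5:xor.ALU;sub.ALU ; 2-wide
t=3 i6:sub.ALU ; RAW r3
t=4 i7+i8:add.ALU;xor.ALU ; 2-wide
t=5 i9:sll.ALU ; RAW r2
t=6 i10:ld.MEM ; no-port MEM/MEM
t=7 i11:st.MEM ; tail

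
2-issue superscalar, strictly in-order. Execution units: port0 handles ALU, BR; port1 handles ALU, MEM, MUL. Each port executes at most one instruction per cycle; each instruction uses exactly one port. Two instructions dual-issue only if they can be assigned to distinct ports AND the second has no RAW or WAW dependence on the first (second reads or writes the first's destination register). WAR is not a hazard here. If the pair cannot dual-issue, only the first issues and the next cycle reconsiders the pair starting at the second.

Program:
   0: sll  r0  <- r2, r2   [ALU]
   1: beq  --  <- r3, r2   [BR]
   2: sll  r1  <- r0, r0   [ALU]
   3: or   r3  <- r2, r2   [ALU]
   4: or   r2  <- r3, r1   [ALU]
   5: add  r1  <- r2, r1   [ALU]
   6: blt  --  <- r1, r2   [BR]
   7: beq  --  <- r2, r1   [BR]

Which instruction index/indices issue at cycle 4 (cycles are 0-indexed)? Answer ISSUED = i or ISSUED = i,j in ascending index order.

#0 head=0: sll beq i0/i1 pair
#1 head=2: sll or i2/i3 pair
#2 head=4: or i4 RAW r2
#3 head=5: add i5 RAW r1
#4 head=6: blt i6 no-port BR/BR
#5 head=7: beq i7 tail

ISSUED = 6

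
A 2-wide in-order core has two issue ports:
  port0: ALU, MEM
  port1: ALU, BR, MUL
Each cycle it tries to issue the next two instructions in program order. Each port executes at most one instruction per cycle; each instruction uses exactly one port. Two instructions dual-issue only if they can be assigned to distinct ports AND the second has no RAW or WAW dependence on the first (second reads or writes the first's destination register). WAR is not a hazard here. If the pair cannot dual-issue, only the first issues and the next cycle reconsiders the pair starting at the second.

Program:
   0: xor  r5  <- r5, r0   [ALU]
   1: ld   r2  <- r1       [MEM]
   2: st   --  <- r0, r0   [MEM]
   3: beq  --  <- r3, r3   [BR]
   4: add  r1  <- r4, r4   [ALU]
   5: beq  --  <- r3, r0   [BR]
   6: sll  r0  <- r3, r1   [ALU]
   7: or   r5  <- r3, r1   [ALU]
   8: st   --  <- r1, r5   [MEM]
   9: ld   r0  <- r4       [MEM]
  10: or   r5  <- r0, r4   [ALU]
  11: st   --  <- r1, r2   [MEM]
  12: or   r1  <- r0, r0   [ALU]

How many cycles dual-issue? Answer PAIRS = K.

PAIRS = 5

  cy0 -> i0&i1 (xor.ALU/ld.MEM) pair
  cy1 -> i2&i3 (st.MEM/beq.BR) pair
  cy2 -> i4&i5 (add.ALU/beq.BR) pair
  cy3 -> i6&i7 (sll.ALU/or.ALU) pair
  cy4 -> i8 (st.MEM) no-port MEM/MEM
  cy5 -> i9 (ld.MEM) RAW r0
  cy6 -> i10&i11 (or.ALU/st.MEM) pair
  cy7 -> i12 (or.ALU) tail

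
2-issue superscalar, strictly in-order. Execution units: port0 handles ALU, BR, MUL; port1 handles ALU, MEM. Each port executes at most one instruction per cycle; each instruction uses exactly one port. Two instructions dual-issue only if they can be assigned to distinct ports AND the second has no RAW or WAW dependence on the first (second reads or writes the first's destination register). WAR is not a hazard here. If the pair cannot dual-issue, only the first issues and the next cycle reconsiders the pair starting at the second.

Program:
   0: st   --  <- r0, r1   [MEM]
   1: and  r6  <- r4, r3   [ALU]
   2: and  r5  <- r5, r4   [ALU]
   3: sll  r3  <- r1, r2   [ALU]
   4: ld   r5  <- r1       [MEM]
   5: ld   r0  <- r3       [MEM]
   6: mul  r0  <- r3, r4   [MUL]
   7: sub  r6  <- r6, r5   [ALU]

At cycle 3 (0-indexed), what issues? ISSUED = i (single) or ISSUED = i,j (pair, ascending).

ISSUED = 5

c0: i0+i1 st.MEM+and.ALU  pair
c1: i2+i3 and.ALU+sll.ALU  pair
c2: i4 ld.MEM  no-port MEM/MEM
c3: i5 ld.MEM  WAW r0
c4: i6+i7 mul.MUL+sub.ALU  pair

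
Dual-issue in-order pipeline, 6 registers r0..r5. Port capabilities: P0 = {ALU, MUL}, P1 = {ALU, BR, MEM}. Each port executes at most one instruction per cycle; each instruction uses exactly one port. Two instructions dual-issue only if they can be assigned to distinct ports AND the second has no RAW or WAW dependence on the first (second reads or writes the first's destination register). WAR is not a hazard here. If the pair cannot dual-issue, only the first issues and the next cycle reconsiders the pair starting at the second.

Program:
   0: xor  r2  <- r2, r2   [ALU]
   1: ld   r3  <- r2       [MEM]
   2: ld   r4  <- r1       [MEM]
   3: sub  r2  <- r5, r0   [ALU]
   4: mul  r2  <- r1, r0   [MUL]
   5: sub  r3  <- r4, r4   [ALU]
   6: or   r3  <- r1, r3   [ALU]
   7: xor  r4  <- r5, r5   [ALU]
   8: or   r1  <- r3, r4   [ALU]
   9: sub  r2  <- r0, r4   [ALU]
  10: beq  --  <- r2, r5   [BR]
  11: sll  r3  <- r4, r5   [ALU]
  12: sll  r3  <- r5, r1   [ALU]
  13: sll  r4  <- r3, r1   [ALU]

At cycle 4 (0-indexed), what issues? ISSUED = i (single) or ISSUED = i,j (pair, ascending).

#0 head=0: xor.ALU i0 RAW r2
#1 head=1: ld.MEM i1 no-port MEM/MEM
#2 head=2: ld.MEM/sub.ALU i2&i3 dual
#3 head=4: mul.MUL/sub.ALU i4&i5 dual
#4 head=6: or.ALU/xor.ALU i6&i7 dual
#5 head=8: or.ALU/sub.ALU i8&i9 dual
#6 head=10: beq.BR/sll.ALU i10&i11 dual
#7 head=12: sll.ALU i12 RAW r3
#8 head=13: sll.ALU i13 tail

ISSUED = 6,7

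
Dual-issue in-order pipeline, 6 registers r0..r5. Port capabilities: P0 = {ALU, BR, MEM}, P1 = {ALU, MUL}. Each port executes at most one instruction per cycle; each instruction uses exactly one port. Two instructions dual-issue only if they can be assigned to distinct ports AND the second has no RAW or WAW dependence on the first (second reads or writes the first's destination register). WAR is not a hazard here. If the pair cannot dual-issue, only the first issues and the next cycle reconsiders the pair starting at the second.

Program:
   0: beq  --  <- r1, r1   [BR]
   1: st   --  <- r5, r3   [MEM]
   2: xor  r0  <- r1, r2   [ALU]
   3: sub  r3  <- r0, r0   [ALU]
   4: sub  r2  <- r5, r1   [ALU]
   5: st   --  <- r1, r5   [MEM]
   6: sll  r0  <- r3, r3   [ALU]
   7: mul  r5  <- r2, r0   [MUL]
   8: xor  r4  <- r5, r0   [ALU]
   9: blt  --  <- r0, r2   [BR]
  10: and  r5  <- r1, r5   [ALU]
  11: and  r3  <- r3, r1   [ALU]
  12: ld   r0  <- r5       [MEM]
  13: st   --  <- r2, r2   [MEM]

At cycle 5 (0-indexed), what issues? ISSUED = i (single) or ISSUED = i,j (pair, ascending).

0. beq @i0  | no-port BR/MEM
1. st/xor @i1&i2  | dual
2. sub/sub @i3&i4  | dual
3. st/sll @i5&i6  | dual
4. mul @i7  | RAW r5
5. xor/blt @i8&i9  | dual
6. and/and @i10&i11  | dual
7. ld @i12  | no-port MEM/MEM
8. st @i13  | tail

ISSUED = 8,9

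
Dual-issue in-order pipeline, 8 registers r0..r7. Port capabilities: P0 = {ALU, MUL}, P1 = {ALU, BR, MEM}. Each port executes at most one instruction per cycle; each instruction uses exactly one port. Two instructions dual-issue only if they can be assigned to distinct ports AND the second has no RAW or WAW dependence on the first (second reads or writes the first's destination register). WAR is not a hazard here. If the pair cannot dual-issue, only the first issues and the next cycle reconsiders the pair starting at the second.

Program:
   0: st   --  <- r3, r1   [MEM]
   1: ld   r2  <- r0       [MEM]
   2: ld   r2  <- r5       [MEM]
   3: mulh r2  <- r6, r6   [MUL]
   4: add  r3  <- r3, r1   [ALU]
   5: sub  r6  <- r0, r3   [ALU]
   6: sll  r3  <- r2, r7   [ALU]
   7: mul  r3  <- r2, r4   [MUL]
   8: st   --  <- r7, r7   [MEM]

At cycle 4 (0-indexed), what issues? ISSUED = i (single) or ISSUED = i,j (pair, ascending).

ISSUED = 5,6

  cy0 -> i0 (st) no-port MEM/MEM
  cy1 -> i1 (ld) no-port MEM/MEM
  cy2 -> i2 (ld) WAW r2
  cy3 -> i3,i4 (mulh/add) pair
  cy4 -> i5,i6 (sub/sll) pair
  cy5 -> i7,i8 (mul/st) pair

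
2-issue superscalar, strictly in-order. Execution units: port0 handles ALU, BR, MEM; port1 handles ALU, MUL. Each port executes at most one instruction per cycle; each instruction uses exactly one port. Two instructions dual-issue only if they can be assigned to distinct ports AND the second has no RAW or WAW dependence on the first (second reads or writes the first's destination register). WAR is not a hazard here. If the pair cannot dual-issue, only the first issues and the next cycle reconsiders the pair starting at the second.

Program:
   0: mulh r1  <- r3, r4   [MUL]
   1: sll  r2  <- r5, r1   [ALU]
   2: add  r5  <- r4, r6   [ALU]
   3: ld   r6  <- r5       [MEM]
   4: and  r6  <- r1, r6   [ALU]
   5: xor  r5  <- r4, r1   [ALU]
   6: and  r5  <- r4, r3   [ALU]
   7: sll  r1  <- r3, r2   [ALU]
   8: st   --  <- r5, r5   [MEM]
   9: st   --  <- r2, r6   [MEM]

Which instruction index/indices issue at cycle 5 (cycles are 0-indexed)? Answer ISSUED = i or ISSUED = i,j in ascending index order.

ISSUED = 8

t=0 i0:mulh ; RAW r1
t=1 i1/i2:sll add ; pair
t=2 i3:ld ; RAW+WAW r6
t=3 i4/i5:and xor ; pair
t=4 i6/i7:and sll ; pair
t=5 i8:st ; no-port MEM/MEM
t=6 i9:st ; tail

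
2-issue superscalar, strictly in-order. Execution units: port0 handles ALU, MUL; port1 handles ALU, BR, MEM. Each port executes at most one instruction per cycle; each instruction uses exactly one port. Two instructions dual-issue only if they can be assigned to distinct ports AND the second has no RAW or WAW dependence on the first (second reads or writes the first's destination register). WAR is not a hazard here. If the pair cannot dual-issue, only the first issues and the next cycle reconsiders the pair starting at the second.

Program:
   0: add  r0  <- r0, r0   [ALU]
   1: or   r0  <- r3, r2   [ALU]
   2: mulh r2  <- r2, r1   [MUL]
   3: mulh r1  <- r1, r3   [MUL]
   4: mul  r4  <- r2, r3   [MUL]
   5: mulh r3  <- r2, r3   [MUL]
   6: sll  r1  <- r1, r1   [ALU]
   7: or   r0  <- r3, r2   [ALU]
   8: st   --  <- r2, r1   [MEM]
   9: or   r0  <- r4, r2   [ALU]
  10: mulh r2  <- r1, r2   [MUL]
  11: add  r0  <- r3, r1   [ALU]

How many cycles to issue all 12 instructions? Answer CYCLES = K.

c0: i0 add.ALU  WAW r0
c1: i1&i2 or.ALU;mulh.MUL  dual
c2: i3 mulh.MUL  no-port MUL/MUL
c3: i4 mul.MUL  no-port MUL/MUL
c4: i5&i6 mulh.MUL;sll.ALU  dual
c5: i7&i8 or.ALU;st.MEM  dual
c6: i9&i10 or.ALU;mulh.MUL  dual
c7: i11 add.ALU  tail

CYCLES = 8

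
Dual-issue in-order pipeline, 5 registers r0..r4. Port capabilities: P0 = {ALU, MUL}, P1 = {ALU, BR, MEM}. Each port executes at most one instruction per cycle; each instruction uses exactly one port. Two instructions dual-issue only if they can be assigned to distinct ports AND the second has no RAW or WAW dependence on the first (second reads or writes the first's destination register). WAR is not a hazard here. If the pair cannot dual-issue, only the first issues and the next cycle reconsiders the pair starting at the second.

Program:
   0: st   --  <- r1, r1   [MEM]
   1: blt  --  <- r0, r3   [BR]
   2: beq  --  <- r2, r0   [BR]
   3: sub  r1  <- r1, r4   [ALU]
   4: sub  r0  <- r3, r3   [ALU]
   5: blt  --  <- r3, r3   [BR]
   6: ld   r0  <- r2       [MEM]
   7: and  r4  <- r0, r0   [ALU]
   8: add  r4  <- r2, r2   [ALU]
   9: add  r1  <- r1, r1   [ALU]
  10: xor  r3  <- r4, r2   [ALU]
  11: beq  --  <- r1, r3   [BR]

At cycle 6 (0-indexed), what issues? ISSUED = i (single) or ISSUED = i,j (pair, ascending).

ISSUED = 8,9

[0] i0  st.MEM  -- no-port MEM/BR
[1] i1  blt.BR  -- no-port BR/BR
[2] i2&i3  beq.BR+sub.ALU  -- pair
[3] i4&i5  sub.ALU+blt.BR  -- pair
[4] i6  ld.MEM  -- RAW r0
[5] i7  and.ALU  -- WAW r4
[6] i8&i9  add.ALU+add.ALU  -- pair
[7] i10  xor.ALU  -- RAW r3
[8] i11  beq.BR  -- tail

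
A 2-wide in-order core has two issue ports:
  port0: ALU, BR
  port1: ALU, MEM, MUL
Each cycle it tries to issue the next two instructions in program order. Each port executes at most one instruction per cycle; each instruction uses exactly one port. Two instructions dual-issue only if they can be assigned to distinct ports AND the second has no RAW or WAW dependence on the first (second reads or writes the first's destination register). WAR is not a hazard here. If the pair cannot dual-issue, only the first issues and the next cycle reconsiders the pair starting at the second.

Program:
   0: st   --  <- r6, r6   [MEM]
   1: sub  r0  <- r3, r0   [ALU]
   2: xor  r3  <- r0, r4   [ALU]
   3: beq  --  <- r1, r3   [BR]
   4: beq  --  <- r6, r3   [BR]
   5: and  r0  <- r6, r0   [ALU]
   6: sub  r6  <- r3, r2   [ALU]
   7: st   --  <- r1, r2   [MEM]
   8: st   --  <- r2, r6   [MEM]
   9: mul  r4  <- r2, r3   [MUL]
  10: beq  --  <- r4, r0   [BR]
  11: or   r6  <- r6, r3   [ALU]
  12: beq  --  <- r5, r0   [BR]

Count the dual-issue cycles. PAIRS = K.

c0: i0&i1 st.MEM+sub.ALU  dual
c1: i2 xor.ALU  RAW r3
c2: i3 beq.BR  no-port BR/BR
c3: i4&i5 beq.BR+and.ALU  dual
c4: i6&i7 sub.ALU+st.MEM  dual
c5: i8 st.MEM  no-port MEM/MUL
c6: i9 mul.MUL  RAW r4
c7: i10&i11 beq.BR+or.ALU  dual
c8: i12 beq.BR  tail

PAIRS = 4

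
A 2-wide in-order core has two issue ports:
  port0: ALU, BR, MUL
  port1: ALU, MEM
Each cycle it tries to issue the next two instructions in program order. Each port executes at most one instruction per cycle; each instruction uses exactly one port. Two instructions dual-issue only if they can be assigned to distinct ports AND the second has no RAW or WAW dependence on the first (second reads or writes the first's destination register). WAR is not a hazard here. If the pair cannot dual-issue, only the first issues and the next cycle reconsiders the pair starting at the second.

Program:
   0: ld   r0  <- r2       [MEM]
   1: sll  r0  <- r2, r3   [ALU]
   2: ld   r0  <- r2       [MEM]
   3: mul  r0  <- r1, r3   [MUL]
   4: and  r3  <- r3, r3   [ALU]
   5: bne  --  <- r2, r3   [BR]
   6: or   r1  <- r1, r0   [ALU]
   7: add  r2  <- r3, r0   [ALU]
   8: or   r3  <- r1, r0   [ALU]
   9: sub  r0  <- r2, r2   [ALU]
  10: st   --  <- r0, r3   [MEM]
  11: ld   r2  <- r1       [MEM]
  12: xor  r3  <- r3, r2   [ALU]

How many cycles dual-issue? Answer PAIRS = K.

PAIRS = 3

#0 head=0: ld.MEM i0 WAW r0
#1 head=1: sll.ALU i1 WAW r0
#2 head=2: ld.MEM i2 WAW r0
#3 head=3: mul.MUL/and.ALU i3&i4 2-wide
#4 head=5: bne.BR/or.ALU i5&i6 2-wide
#5 head=7: add.ALU/or.ALU i7&i8 2-wide
#6 head=9: sub.ALU i9 RAW r0
#7 head=10: st.MEM i10 no-port MEM/MEM
#8 head=11: ld.MEM i11 RAW r2
#9 head=12: xor.ALU i12 tail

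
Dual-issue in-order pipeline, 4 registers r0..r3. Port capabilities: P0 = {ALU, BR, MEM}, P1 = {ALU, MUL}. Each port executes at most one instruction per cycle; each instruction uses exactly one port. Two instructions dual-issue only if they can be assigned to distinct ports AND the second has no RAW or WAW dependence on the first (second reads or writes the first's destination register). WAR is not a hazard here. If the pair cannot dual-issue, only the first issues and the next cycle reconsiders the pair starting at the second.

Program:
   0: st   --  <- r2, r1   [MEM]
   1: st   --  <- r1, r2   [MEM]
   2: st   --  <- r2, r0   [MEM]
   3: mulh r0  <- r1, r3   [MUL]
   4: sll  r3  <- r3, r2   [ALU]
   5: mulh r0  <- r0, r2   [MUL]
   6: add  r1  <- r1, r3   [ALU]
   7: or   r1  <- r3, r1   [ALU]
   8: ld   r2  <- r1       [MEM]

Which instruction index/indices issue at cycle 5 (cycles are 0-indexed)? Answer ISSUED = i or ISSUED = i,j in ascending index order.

0. st.MEM @i0  | no-port MEM/MEM
1. st.MEM @i1  | no-port MEM/MEM
2. st.MEM;mulh.MUL @i2+i3  | 2-wide
3. sll.ALU;mulh.MUL @i4+i5  | 2-wide
4. add.ALU @i6  | RAW+WAW r1
5. or.ALU @i7  | RAW r1
6. ld.MEM @i8  | tail

ISSUED = 7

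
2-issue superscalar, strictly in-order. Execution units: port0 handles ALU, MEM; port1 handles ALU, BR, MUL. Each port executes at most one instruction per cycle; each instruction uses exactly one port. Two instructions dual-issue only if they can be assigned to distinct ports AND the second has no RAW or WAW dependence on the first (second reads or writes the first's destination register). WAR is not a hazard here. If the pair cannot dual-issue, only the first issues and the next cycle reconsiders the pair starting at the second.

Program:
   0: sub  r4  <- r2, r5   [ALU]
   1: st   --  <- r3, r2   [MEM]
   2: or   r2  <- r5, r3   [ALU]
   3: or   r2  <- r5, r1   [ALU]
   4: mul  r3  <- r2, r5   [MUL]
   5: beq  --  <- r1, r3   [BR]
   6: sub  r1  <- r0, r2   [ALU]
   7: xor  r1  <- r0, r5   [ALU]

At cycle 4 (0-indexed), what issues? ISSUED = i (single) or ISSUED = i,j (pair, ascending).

  cy0 -> i0/i1 (sub st) pair
  cy1 -> i2 (or) WAW r2
  cy2 -> i3 (or) RAW r2
  cy3 -> i4 (mul) no-port MUL/BR
  cy4 -> i5/i6 (beq sub) pair
  cy5 -> i7 (xor) tail

ISSUED = 5,6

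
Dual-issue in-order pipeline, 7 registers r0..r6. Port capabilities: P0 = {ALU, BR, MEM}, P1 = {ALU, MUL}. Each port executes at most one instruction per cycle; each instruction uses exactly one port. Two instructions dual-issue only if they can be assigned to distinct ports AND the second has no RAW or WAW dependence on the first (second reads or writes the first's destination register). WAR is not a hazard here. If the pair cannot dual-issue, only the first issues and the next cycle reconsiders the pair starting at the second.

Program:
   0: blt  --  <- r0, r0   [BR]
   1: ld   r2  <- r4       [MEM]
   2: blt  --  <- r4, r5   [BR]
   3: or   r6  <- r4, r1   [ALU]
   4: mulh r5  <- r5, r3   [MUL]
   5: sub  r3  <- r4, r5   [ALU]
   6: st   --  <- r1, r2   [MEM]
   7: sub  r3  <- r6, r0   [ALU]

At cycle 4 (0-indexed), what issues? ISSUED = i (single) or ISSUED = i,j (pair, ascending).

  cy0 -> i0 (blt) no-port BR/MEM
  cy1 -> i1 (ld) no-port MEM/BR
  cy2 -> i2+i3 (blt or) pair
  cy3 -> i4 (mulh) RAW r5
  cy4 -> i5+i6 (sub st) pair
  cy5 -> i7 (sub) tail

ISSUED = 5,6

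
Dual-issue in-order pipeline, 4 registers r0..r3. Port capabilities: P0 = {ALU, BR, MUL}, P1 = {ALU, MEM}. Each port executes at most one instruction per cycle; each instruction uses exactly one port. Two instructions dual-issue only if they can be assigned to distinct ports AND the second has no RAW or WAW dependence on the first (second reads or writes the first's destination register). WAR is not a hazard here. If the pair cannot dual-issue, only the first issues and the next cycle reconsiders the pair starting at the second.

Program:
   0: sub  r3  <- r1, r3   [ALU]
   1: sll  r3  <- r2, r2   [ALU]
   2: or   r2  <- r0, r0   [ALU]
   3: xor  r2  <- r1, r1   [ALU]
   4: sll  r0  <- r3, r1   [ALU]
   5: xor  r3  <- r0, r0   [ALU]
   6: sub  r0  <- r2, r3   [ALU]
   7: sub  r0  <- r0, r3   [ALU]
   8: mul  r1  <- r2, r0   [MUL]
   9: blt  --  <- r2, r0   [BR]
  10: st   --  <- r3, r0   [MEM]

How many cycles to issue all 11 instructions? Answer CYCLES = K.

CYCLES = 8

  cy0 -> i0 (sub) WAW r3
  cy1 -> i1,i2 (sll+or) dual
  cy2 -> i3,i4 (xor+sll) dual
  cy3 -> i5 (xor) RAW r3
  cy4 -> i6 (sub) RAW+WAW r0
  cy5 -> i7 (sub) RAW r0
  cy6 -> i8 (mul) no-port MUL/BR
  cy7 -> i9,i10 (blt+st) dual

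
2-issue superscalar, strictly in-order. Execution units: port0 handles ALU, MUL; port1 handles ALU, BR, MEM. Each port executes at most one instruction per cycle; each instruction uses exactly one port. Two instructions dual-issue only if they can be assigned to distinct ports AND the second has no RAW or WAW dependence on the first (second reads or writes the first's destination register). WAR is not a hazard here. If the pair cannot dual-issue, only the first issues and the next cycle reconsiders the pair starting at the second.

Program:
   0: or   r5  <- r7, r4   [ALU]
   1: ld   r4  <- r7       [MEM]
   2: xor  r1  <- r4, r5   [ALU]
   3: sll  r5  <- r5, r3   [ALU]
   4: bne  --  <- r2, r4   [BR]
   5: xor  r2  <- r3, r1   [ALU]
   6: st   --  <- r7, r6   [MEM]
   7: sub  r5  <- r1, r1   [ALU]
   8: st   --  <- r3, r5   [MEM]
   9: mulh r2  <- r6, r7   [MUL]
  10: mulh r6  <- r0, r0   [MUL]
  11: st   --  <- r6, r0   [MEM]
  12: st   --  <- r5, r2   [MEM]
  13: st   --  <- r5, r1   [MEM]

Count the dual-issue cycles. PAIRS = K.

[0] i0+i1  or.ALU/ld.MEM  -- pair
[1] i2+i3  xor.ALU/sll.ALU  -- pair
[2] i4+i5  bne.BR/xor.ALU  -- pair
[3] i6+i7  st.MEM/sub.ALU  -- pair
[4] i8+i9  st.MEM/mulh.MUL  -- pair
[5] i10  mulh.MUL  -- RAW r6
[6] i11  st.MEM  -- no-port MEM/MEM
[7] i12  st.MEM  -- no-port MEM/MEM
[8] i13  st.MEM  -- tail

PAIRS = 5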